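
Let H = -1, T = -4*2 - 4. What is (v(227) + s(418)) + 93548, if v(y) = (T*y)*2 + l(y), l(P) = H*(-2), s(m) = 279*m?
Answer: 204724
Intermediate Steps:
T = -12 (T = -8 - 4 = -12)
l(P) = 2 (l(P) = -1*(-2) = 2)
v(y) = 2 - 24*y (v(y) = -12*y*2 + 2 = -24*y + 2 = 2 - 24*y)
(v(227) + s(418)) + 93548 = ((2 - 24*227) + 279*418) + 93548 = ((2 - 5448) + 116622) + 93548 = (-5446 + 116622) + 93548 = 111176 + 93548 = 204724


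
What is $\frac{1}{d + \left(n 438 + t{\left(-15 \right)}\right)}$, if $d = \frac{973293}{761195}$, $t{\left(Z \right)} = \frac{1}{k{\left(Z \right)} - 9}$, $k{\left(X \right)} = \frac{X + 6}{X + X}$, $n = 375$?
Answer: $\frac{66223965}{10877363315791} \approx 6.0882 \cdot 10^{-6}$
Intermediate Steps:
$k{\left(X \right)} = \frac{6 + X}{2 X}$
$t{\left(Z \right)} = \frac{1}{-9 + \frac{6 + Z}{2 Z}}$ ($t{\left(Z \right)} = \frac{1}{\frac{6 + Z}{2 Z} - 9} = \frac{1}{-9 + \frac{6 + Z}{2 Z}}$)
$d = \frac{973293}{761195}$ ($d = 973293 \cdot \frac{1}{761195} = \frac{973293}{761195} \approx 1.2786$)
$\frac{1}{d + \left(n 438 + t{\left(-15 \right)}\right)} = \frac{1}{\frac{973293}{761195} + \left(375 \cdot 438 - - \frac{30}{-6 + 17 \left(-15\right)}\right)} = \frac{1}{\frac{973293}{761195} + \left(164250 - - \frac{30}{-6 - 255}\right)} = \frac{1}{\frac{973293}{761195} + \left(164250 - - \frac{30}{-261}\right)} = \frac{1}{\frac{973293}{761195} + \left(164250 - \left(-30\right) \left(- \frac{1}{261}\right)\right)} = \frac{1}{\frac{973293}{761195} + \left(164250 - \frac{10}{87}\right)} = \frac{1}{\frac{973293}{761195} + \frac{14289740}{87}} = \frac{1}{\frac{10877363315791}{66223965}} = \frac{66223965}{10877363315791}$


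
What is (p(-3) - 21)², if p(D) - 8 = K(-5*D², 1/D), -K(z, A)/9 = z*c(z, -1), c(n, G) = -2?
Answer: 677329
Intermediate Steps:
K(z, A) = 18*z (K(z, A) = -9*z*(-2) = -(-18)*z = 18*z)
p(D) = 8 - 90*D² (p(D) = 8 + 18*(-5*D²) = 8 - 90*D²)
(p(-3) - 21)² = ((8 - 90*(-3)²) - 21)² = ((8 - 90*9) - 21)² = ((8 - 810) - 21)² = (-802 - 21)² = (-823)² = 677329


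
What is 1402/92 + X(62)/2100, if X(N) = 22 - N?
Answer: 73513/4830 ≈ 15.220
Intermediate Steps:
1402/92 + X(62)/2100 = 1402/92 + (22 - 1*62)/2100 = 1402*(1/92) + (22 - 62)*(1/2100) = 701/46 - 40*1/2100 = 701/46 - 2/105 = 73513/4830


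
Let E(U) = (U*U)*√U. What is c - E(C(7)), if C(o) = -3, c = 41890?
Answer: 41890 - 9*I*√3 ≈ 41890.0 - 15.588*I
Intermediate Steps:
E(U) = U^(5/2) (E(U) = U²*√U = U^(5/2))
c - E(C(7)) = 41890 - (-3)^(5/2) = 41890 - 9*I*√3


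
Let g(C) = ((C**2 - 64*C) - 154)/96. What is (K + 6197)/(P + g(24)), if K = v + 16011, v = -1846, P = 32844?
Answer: 977376/1575955 ≈ 0.62018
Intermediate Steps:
K = 14165 (K = -1846 + 16011 = 14165)
g(C) = -77/48 - 2*C/3 + C**2/96 (g(C) = (-154 + C**2 - 64*C)*(1/96) = -77/48 - 2*C/3 + C**2/96)
(K + 6197)/(P + g(24)) = (14165 + 6197)/(32844 + (-77/48 - 2/3*24 + (1/96)*24**2)) = 20362/(32844 + (-77/48 - 16 + (1/96)*576)) = 20362/(32844 + (-77/48 - 16 + 6)) = 20362/(32844 - 557/48) = 20362/(1575955/48) = 20362*(48/1575955) = 977376/1575955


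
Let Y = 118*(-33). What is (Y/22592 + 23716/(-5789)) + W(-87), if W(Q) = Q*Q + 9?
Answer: 70752218759/9341792 ≈ 7573.7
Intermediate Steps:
Y = -3894
W(Q) = 9 + Q**2 (W(Q) = Q**2 + 9 = 9 + Q**2)
(Y/22592 + 23716/(-5789)) + W(-87) = (-3894/22592 + 23716/(-5789)) + (9 + (-87)**2) = (-3894*1/22592 + 23716*(-1/5789)) + (9 + 7569) = (-1947/11296 - 3388/827) + 7578 = -39881017/9341792 + 7578 = 70752218759/9341792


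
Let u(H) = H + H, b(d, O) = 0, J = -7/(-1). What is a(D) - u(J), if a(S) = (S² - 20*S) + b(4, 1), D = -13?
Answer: 415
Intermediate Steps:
J = 7 (J = -7*(-1) = 7)
a(S) = S² - 20*S (a(S) = (S² - 20*S) + 0 = S² - 20*S)
u(H) = 2*H
a(D) - u(J) = -13*(-20 - 13) - 2*7 = -13*(-33) - 1*14 = 429 - 14 = 415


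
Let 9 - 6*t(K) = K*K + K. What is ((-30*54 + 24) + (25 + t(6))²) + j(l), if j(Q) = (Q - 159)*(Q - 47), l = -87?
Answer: 126993/4 ≈ 31748.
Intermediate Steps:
t(K) = 3/2 - K/6 - K²/6 (t(K) = 3/2 - (K*K + K)/6 = 3/2 - (K² + K)/6 = 3/2 - (K + K²)/6 = 3/2 + (-K/6 - K²/6) = 3/2 - K/6 - K²/6)
j(Q) = (-159 + Q)*(-47 + Q)
((-30*54 + 24) + (25 + t(6))²) + j(l) = ((-30*54 + 24) + (25 + (3/2 - ⅙*6 - ⅙*6²))²) + (7473 + (-87)² - 206*(-87)) = ((-1620 + 24) + (25 + (3/2 - 1 - ⅙*36))²) + (7473 + 7569 + 17922) = (-1596 + (25 + (3/2 - 1 - 6))²) + 32964 = (-1596 + (25 - 11/2)²) + 32964 = (-1596 + (39/2)²) + 32964 = (-1596 + 1521/4) + 32964 = -4863/4 + 32964 = 126993/4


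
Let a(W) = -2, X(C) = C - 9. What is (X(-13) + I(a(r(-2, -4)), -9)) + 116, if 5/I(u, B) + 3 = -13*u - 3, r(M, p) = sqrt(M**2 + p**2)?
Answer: 377/4 ≈ 94.250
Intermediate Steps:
X(C) = -9 + C
I(u, B) = 5/(-6 - 13*u) (I(u, B) = 5/(-3 + (-13*u - 3)) = 5/(-3 + (-3 - 13*u)) = 5/(-6 - 13*u))
(X(-13) + I(a(r(-2, -4)), -9)) + 116 = ((-9 - 13) - 5/(6 + 13*(-2))) + 116 = (-22 - 5/(6 - 26)) + 116 = (-22 - 5/(-20)) + 116 = (-22 - 5*(-1/20)) + 116 = (-22 + 1/4) + 116 = -87/4 + 116 = 377/4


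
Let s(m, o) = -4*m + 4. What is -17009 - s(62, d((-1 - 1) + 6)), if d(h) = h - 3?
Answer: -16765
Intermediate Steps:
d(h) = -3 + h
s(m, o) = 4 - 4*m
-17009 - s(62, d((-1 - 1) + 6)) = -17009 - (4 - 4*62) = -17009 - (4 - 248) = -17009 - 1*(-244) = -17009 + 244 = -16765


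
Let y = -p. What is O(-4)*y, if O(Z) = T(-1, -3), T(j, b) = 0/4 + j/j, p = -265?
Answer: 265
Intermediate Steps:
T(j, b) = 1 (T(j, b) = 0*(1/4) + 1 = 0 + 1 = 1)
O(Z) = 1
y = 265 (y = -1*(-265) = 265)
O(-4)*y = 1*265 = 265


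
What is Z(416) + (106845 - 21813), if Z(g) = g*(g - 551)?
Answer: 28872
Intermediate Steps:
Z(g) = g*(-551 + g)
Z(416) + (106845 - 21813) = 416*(-551 + 416) + (106845 - 21813) = 416*(-135) + 85032 = -56160 + 85032 = 28872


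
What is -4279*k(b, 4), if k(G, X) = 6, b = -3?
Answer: -25674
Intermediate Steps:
-4279*k(b, 4) = -4279*6 = -25674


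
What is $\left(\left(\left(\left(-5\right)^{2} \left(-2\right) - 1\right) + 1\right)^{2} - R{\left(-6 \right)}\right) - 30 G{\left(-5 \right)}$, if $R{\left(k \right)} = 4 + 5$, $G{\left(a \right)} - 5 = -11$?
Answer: $2671$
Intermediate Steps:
$G{\left(a \right)} = -6$ ($G{\left(a \right)} = 5 - 11 = -6$)
$R{\left(k \right)} = 9$
$\left(\left(\left(\left(-5\right)^{2} \left(-2\right) - 1\right) + 1\right)^{2} - R{\left(-6 \right)}\right) - 30 G{\left(-5 \right)} = \left(\left(\left(\left(-5\right)^{2} \left(-2\right) - 1\right) + 1\right)^{2} - 9\right) - -180 = \left(\left(\left(25 \left(-2\right) - 1\right) + 1\right)^{2} - 9\right) + 180 = \left(\left(\left(-50 - 1\right) + 1\right)^{2} - 9\right) + 180 = \left(\left(-51 + 1\right)^{2} - 9\right) + 180 = \left(\left(-50\right)^{2} - 9\right) + 180 = \left(2500 - 9\right) + 180 = 2491 + 180 = 2671$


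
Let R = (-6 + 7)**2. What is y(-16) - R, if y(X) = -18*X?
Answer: 287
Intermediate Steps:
R = 1 (R = 1**2 = 1)
y(-16) - R = -18*(-16) - 1*1 = 288 - 1 = 287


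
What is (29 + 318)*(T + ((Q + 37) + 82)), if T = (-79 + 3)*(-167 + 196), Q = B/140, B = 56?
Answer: -3616781/5 ≈ -7.2336e+5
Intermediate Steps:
Q = ⅖ (Q = 56/140 = 56*(1/140) = ⅖ ≈ 0.40000)
T = -2204 (T = -76*29 = -2204)
(29 + 318)*(T + ((Q + 37) + 82)) = (29 + 318)*(-2204 + ((⅖ + 37) + 82)) = 347*(-2204 + (187/5 + 82)) = 347*(-2204 + 597/5) = 347*(-10423/5) = -3616781/5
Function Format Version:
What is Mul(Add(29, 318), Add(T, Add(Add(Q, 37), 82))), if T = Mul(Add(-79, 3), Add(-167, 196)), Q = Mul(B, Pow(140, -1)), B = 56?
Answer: Rational(-3616781, 5) ≈ -7.2336e+5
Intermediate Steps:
Q = Rational(2, 5) (Q = Mul(56, Pow(140, -1)) = Mul(56, Rational(1, 140)) = Rational(2, 5) ≈ 0.40000)
T = -2204 (T = Mul(-76, 29) = -2204)
Mul(Add(29, 318), Add(T, Add(Add(Q, 37), 82))) = Mul(Add(29, 318), Add(-2204, Add(Add(Rational(2, 5), 37), 82))) = Mul(347, Add(-2204, Add(Rational(187, 5), 82))) = Mul(347, Add(-2204, Rational(597, 5))) = Mul(347, Rational(-10423, 5)) = Rational(-3616781, 5)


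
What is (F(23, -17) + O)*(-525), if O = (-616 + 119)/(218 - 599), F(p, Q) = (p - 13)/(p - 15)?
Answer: -681275/508 ≈ -1341.1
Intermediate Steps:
F(p, Q) = (-13 + p)/(-15 + p)
O = 497/381 (O = -497/(-381) = -497*(-1/381) = 497/381 ≈ 1.3045)
(F(23, -17) + O)*(-525) = ((-13 + 23)/(-15 + 23) + 497/381)*(-525) = (10/8 + 497/381)*(-525) = ((⅛)*10 + 497/381)*(-525) = (5/4 + 497/381)*(-525) = (3893/1524)*(-525) = -681275/508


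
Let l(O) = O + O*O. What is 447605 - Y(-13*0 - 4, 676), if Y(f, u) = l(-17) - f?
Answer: 447329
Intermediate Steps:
l(O) = O + O²
Y(f, u) = 272 - f (Y(f, u) = -17*(1 - 17) - f = -17*(-16) - f = 272 - f)
447605 - Y(-13*0 - 4, 676) = 447605 - (272 - (-13*0 - 4)) = 447605 - (272 - (0 - 4)) = 447605 - (272 - 1*(-4)) = 447605 - (272 + 4) = 447605 - 1*276 = 447605 - 276 = 447329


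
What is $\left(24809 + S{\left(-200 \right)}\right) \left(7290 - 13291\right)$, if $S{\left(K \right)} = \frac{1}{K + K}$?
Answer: $- \frac{59551517599}{400} \approx -1.4888 \cdot 10^{8}$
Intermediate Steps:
$S{\left(K \right)} = \frac{1}{2 K}$
$\left(24809 + S{\left(-200 \right)}\right) \left(7290 - 13291\right) = \left(24809 + \frac{1}{2 \left(-200\right)}\right) \left(7290 - 13291\right) = \left(24809 + \frac{1}{2} \left(- \frac{1}{200}\right)\right) \left(-6001\right) = \left(24809 - \frac{1}{400}\right) \left(-6001\right) = \frac{9923599}{400} \left(-6001\right) = - \frac{59551517599}{400}$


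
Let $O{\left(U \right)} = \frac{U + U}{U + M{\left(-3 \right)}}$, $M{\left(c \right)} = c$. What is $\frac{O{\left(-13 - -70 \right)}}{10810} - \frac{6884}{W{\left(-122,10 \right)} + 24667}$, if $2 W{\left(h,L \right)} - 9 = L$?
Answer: $- \frac{446183671}{1600517790} \approx -0.27877$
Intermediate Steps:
$W{\left(h,L \right)} = \frac{9}{2} + \frac{L}{2}$
$O{\left(U \right)} = \frac{2 U}{-3 + U}$ ($O{\left(U \right)} = \frac{U + U}{U - 3} = \frac{2 U}{-3 + U}$)
$\frac{O{\left(-13 - -70 \right)}}{10810} - \frac{6884}{W{\left(-122,10 \right)} + 24667} = \frac{2 \left(-13 - -70\right) \frac{1}{-3 - -57}}{10810} - \frac{6884}{\left(\frac{9}{2} + \frac{1}{2} \cdot 10\right) + 24667} = \frac{2 \left(-13 + 70\right)}{-3 + \left(-13 + 70\right)} \frac{1}{10810} - \frac{6884}{\left(\frac{9}{2} + 5\right) + 24667} = 2 \cdot 57 \frac{1}{-3 + 57} \cdot \frac{1}{10810} - \frac{6884}{\frac{19}{2} + 24667} = 2 \cdot 57 \cdot \frac{1}{54} \cdot \frac{1}{10810} - \frac{6884}{\frac{49353}{2}} = 2 \cdot 57 \cdot \frac{1}{54} \cdot \frac{1}{10810} - \frac{13768}{49353} = \frac{19}{9} \cdot \frac{1}{10810} - \frac{13768}{49353} = \frac{19}{97290} - \frac{13768}{49353} = - \frac{446183671}{1600517790}$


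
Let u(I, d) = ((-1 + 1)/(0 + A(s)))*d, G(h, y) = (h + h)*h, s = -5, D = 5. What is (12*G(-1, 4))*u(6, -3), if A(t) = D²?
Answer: 0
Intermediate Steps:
A(t) = 25 (A(t) = 5² = 25)
G(h, y) = 2*h² (G(h, y) = (2*h)*h = 2*h²)
u(I, d) = 0 (u(I, d) = ((-1 + 1)/(0 + 25))*d = (0/25)*d = (0*(1/25))*d = 0*d = 0)
(12*G(-1, 4))*u(6, -3) = (12*(2*(-1)²))*0 = (12*(2*1))*0 = (12*2)*0 = 24*0 = 0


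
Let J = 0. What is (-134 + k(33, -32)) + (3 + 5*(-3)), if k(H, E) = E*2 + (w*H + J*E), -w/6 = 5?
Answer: -1200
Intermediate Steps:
w = -30 (w = -6*5 = -30)
k(H, E) = -30*H + 2*E (k(H, E) = E*2 + (-30*H + 0*E) = 2*E + (-30*H + 0) = 2*E - 30*H = -30*H + 2*E)
(-134 + k(33, -32)) + (3 + 5*(-3)) = (-134 + (-30*33 + 2*(-32))) + (3 + 5*(-3)) = (-134 + (-990 - 64)) + (3 - 15) = (-134 - 1054) - 12 = -1188 - 12 = -1200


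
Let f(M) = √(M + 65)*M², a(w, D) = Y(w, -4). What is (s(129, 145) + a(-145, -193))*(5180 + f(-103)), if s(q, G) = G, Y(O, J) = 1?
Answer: 756280 + 1548914*I*√38 ≈ 7.5628e+5 + 9.5481e+6*I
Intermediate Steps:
a(w, D) = 1
f(M) = M²*√(65 + M) (f(M) = √(65 + M)*M² = M²*√(65 + M))
(s(129, 145) + a(-145, -193))*(5180 + f(-103)) = (145 + 1)*(5180 + (-103)²*√(65 - 103)) = 146*(5180 + 10609*√(-38)) = 146*(5180 + 10609*(I*√38)) = 146*(5180 + 10609*I*√38) = 756280 + 1548914*I*√38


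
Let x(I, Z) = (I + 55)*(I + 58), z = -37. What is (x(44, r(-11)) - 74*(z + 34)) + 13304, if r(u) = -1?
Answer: 23624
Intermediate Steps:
x(I, Z) = (55 + I)*(58 + I)
(x(44, r(-11)) - 74*(z + 34)) + 13304 = ((3190 + 44² + 113*44) - 74*(-37 + 34)) + 13304 = ((3190 + 1936 + 4972) - 74*(-3)) + 13304 = (10098 + 222) + 13304 = 10320 + 13304 = 23624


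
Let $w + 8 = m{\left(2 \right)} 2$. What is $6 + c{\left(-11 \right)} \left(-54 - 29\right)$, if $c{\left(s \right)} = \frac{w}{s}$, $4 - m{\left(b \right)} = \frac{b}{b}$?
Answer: $- \frac{100}{11} \approx -9.0909$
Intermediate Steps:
$m{\left(b \right)} = 3$ ($m{\left(b \right)} = 4 - \frac{b}{b} = 4 - 1 = 3$)
$w = -2$ ($w = -8 + 3 \cdot 2 = -8 + 6 = -2$)
$c{\left(s \right)} = - \frac{2}{s}$
$6 + c{\left(-11 \right)} \left(-54 - 29\right) = 6 + - \frac{2}{-11} \left(-54 - 29\right) = 6 + \left(-2\right) \left(- \frac{1}{11}\right) \left(-83\right) = 6 + \frac{2}{11} \left(-83\right) = 6 - \frac{166}{11} = - \frac{100}{11}$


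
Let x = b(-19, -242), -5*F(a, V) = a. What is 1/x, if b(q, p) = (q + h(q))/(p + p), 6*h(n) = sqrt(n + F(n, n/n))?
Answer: 5445/214 + 363*I*sqrt(95)/4066 ≈ 25.444 + 0.87016*I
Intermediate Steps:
F(a, V) = -a/5
h(n) = sqrt(5)*sqrt(n)/15 (h(n) = sqrt(n - n/5)/6 = sqrt(4*n/5)/6 = (2*sqrt(5)*sqrt(n)/5)/6 = sqrt(5)*sqrt(n)/15)
b(q, p) = (q + sqrt(5)*sqrt(q)/15)/(2*p) (b(q, p) = (q + sqrt(5)*sqrt(q)/15)/(p + p) = (q + sqrt(5)*sqrt(q)/15)/((2*p)) = (q + sqrt(5)*sqrt(q)/15)*(1/(2*p)) = (q + sqrt(5)*sqrt(q)/15)/(2*p))
x = 19/484 - I*sqrt(95)/7260 (x = (1/30)*(15*(-19) + sqrt(5)*sqrt(-19))/(-242) = (1/30)*(-1/242)*(-285 + sqrt(5)*(I*sqrt(19))) = (1/30)*(-1/242)*(-285 + I*sqrt(95)) = 19/484 - I*sqrt(95)/7260 ≈ 0.039256 - 0.0013425*I)
1/x = 1/(19/484 - I*sqrt(95)/7260)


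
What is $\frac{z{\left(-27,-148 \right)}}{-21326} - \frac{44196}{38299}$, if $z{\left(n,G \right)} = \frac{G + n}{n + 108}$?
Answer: $- \frac{76337733251}{66157922394} \approx -1.1539$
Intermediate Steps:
$z{\left(n,G \right)} = \frac{G + n}{108 + n}$
$\frac{z{\left(-27,-148 \right)}}{-21326} - \frac{44196}{38299} = \frac{\frac{1}{108 - 27} \left(-148 - 27\right)}{-21326} - \frac{44196}{38299} = \frac{1}{81} \left(-175\right) \left(- \frac{1}{21326}\right) - \frac{44196}{38299} = \left(- \frac{175}{81}\right) \left(- \frac{1}{21326}\right) - \frac{44196}{38299} = \frac{175}{1727406} - \frac{44196}{38299} = - \frac{76337733251}{66157922394}$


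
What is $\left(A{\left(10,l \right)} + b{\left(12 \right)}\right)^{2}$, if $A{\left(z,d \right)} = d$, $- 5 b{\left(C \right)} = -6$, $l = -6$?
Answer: $\frac{576}{25} \approx 23.04$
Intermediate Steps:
$b{\left(C \right)} = \frac{6}{5}$ ($b{\left(C \right)} = \left(- \frac{1}{5}\right) \left(-6\right) = \frac{6}{5}$)
$\left(A{\left(10,l \right)} + b{\left(12 \right)}\right)^{2} = \left(-6 + \frac{6}{5}\right)^{2} = \left(- \frac{24}{5}\right)^{2} = \frac{576}{25}$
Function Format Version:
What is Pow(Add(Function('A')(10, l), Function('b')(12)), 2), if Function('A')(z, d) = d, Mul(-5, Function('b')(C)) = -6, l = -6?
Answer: Rational(576, 25) ≈ 23.040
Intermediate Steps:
Function('b')(C) = Rational(6, 5) (Function('b')(C) = Mul(Rational(-1, 5), -6) = Rational(6, 5))
Pow(Add(Function('A')(10, l), Function('b')(12)), 2) = Pow(Add(-6, Rational(6, 5)), 2) = Pow(Rational(-24, 5), 2) = Rational(576, 25)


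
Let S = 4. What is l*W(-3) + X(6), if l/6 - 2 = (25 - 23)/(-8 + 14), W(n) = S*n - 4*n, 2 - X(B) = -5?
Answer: 7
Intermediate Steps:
X(B) = 7 (X(B) = 2 - 1*(-5) = 2 + 5 = 7)
W(n) = 0 (W(n) = 4*n - 4*n = 0)
l = 14 (l = 12 + 6*((25 - 23)/(-8 + 14)) = 12 + 6*(2/6) = 12 + 6*(2*(⅙)) = 12 + 6*(⅓) = 12 + 2 = 14)
l*W(-3) + X(6) = 14*0 + 7 = 0 + 7 = 7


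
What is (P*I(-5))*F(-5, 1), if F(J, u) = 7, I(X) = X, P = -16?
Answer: 560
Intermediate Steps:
(P*I(-5))*F(-5, 1) = -16*(-5)*7 = 80*7 = 560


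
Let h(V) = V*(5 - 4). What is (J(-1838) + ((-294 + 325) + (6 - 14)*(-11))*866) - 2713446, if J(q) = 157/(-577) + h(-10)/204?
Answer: -153632029667/58854 ≈ -2.6104e+6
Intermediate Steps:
h(V) = V (h(V) = V*1 = V)
J(q) = -18899/58854 (J(q) = 157/(-577) - 10/204 = 157*(-1/577) - 10*1/204 = -157/577 - 5/102 = -18899/58854)
(J(-1838) + ((-294 + 325) + (6 - 14)*(-11))*866) - 2713446 = (-18899/58854 + ((-294 + 325) + (6 - 14)*(-11))*866) - 2713446 = (-18899/58854 + (31 - 8*(-11))*866) - 2713446 = (-18899/58854 + (31 + 88)*866) - 2713446 = (-18899/58854 + 119*866) - 2713446 = (-18899/58854 + 103054) - 2713446 = 6065121217/58854 - 2713446 = -153632029667/58854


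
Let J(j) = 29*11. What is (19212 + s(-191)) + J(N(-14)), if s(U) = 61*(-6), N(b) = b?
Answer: 19165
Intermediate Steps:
s(U) = -366
J(j) = 319
(19212 + s(-191)) + J(N(-14)) = (19212 - 366) + 319 = 18846 + 319 = 19165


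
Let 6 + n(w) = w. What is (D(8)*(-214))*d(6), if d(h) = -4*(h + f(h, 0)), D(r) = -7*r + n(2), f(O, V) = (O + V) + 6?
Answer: -924480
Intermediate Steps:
f(O, V) = 6 + O + V
n(w) = -6 + w
D(r) = -4 - 7*r (D(r) = -7*r + (-6 + 2) = -7*r - 4 = -4 - 7*r)
d(h) = -24 - 8*h (d(h) = -4*(h + (6 + h + 0)) = -4*(h + (6 + h)) = -4*(6 + 2*h) = -24 - 8*h)
(D(8)*(-214))*d(6) = ((-4 - 7*8)*(-214))*(-24 - 8*6) = ((-4 - 56)*(-214))*(-24 - 48) = -60*(-214)*(-72) = 12840*(-72) = -924480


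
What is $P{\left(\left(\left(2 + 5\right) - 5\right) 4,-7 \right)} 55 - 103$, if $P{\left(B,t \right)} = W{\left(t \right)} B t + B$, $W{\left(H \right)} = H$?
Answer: $21897$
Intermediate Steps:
$P{\left(B,t \right)} = B + B t^{2}$ ($P{\left(B,t \right)} = t B t + B = B t t + B = B t^{2} + B = B + B t^{2}$)
$P{\left(\left(\left(2 + 5\right) - 5\right) 4,-7 \right)} 55 - 103 = \left(\left(2 + 5\right) - 5\right) 4 \left(1 + \left(-7\right)^{2}\right) 55 - 103 = \left(7 - 5\right) 4 \left(1 + 49\right) 55 - 103 = 2 \cdot 4 \cdot 50 \cdot 55 - 103 = 8 \cdot 50 \cdot 55 - 103 = 400 \cdot 55 - 103 = 22000 - 103 = 21897$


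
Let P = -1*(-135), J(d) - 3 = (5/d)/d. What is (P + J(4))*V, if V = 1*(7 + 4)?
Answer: 24343/16 ≈ 1521.4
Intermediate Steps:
J(d) = 3 + 5/d² (J(d) = 3 + (5/d)/d = 3 + 5/d²)
P = 135
V = 11 (V = 1*11 = 11)
(P + J(4))*V = (135 + (3 + 5/4²))*11 = (135 + (3 + 5*(1/16)))*11 = (135 + (3 + 5/16))*11 = (135 + 53/16)*11 = (2213/16)*11 = 24343/16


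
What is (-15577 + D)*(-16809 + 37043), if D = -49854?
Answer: -1323930854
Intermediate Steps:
(-15577 + D)*(-16809 + 37043) = (-15577 - 49854)*(-16809 + 37043) = -65431*20234 = -1323930854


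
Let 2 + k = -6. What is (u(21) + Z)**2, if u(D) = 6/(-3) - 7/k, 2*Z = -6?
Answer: 1089/64 ≈ 17.016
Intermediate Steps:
k = -8 (k = -2 - 6 = -8)
Z = -3 (Z = (1/2)*(-6) = -3)
u(D) = -9/8 (u(D) = 6/(-3) - 7/(-8) = 6*(-1/3) - 7*(-1/8) = -2 + 7/8 = -9/8)
(u(21) + Z)**2 = (-9/8 - 3)**2 = (-33/8)**2 = 1089/64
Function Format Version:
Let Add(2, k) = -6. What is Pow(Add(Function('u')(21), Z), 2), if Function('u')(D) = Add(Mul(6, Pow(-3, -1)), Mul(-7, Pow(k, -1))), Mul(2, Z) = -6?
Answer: Rational(1089, 64) ≈ 17.016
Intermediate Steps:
k = -8 (k = Add(-2, -6) = -8)
Z = -3 (Z = Mul(Rational(1, 2), -6) = -3)
Function('u')(D) = Rational(-9, 8) (Function('u')(D) = Add(Mul(6, Pow(-3, -1)), Mul(-7, Pow(-8, -1))) = Add(Mul(6, Rational(-1, 3)), Mul(-7, Rational(-1, 8))) = Add(-2, Rational(7, 8)) = Rational(-9, 8))
Pow(Add(Function('u')(21), Z), 2) = Pow(Add(Rational(-9, 8), -3), 2) = Pow(Rational(-33, 8), 2) = Rational(1089, 64)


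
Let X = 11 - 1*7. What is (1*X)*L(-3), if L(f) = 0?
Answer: 0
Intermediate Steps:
X = 4 (X = 11 - 7 = 4)
(1*X)*L(-3) = (1*4)*0 = 4*0 = 0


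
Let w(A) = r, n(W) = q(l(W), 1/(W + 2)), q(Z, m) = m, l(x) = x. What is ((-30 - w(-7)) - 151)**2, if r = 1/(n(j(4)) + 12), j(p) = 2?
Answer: 78730129/2401 ≈ 32791.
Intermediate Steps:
n(W) = 1/(2 + W) (n(W) = 1/(W + 2) = 1/(2 + W))
r = 4/49 (r = 1/(1/(2 + 2) + 12) = 1/(1/4 + 12) = 1/(49/4) = 4/49 ≈ 0.081633)
w(A) = 4/49
((-30 - w(-7)) - 151)**2 = ((-30 - 1*4/49) - 151)**2 = ((-30 - 4/49) - 151)**2 = (-1474/49 - 151)**2 = (-8873/49)**2 = 78730129/2401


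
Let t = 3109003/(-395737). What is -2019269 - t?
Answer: -799096347250/395737 ≈ -2.0193e+6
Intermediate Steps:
t = -3109003/395737 (t = 3109003*(-1/395737) = -3109003/395737 ≈ -7.8562)
-2019269 - t = -2019269 - 1*(-3109003/395737) = -2019269 + 3109003/395737 = -799096347250/395737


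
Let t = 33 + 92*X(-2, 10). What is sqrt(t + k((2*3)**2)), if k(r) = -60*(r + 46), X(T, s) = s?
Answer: I*sqrt(3967) ≈ 62.984*I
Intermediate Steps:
k(r) = -2760 - 60*r (k(r) = -60*(46 + r) = -2760 - 60*r)
t = 953 (t = 33 + 92*10 = 33 + 920 = 953)
sqrt(t + k((2*3)**2)) = sqrt(953 + (-2760 - 60*(2*3)**2)) = sqrt(953 + (-2760 - 60*6**2)) = sqrt(953 + (-2760 - 60*36)) = sqrt(953 + (-2760 - 2160)) = sqrt(953 - 4920) = sqrt(-3967) = I*sqrt(3967)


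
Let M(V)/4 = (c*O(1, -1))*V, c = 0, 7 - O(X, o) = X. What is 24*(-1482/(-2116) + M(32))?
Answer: 8892/529 ≈ 16.809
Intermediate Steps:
O(X, o) = 7 - X
M(V) = 0 (M(V) = 4*((0*(7 - 1*1))*V) = 4*((0*(7 - 1))*V) = 4*((0*6)*V) = 4*(0*V) = 4*0 = 0)
24*(-1482/(-2116) + M(32)) = 24*(-1482/(-2116) + 0) = 24*(-1482*(-1/2116) + 0) = 24*(741/1058 + 0) = 24*(741/1058) = 8892/529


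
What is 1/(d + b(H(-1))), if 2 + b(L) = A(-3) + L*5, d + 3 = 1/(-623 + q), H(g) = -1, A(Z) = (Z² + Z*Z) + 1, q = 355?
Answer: 268/2411 ≈ 0.11116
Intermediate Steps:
A(Z) = 1 + 2*Z² (A(Z) = (Z² + Z²) + 1 = 2*Z² + 1 = 1 + 2*Z²)
d = -805/268 (d = -3 + 1/(-623 + 355) = -3 + 1/(-268) = -3 - 1/268 = -805/268 ≈ -3.0037)
b(L) = 17 + 5*L (b(L) = -2 + ((1 + 2*(-3)²) + L*5) = -2 + ((1 + 2*9) + 5*L) = -2 + ((1 + 18) + 5*L) = -2 + (19 + 5*L) = 17 + 5*L)
1/(d + b(H(-1))) = 1/(-805/268 + (17 + 5*(-1))) = 1/(-805/268 + (17 - 5)) = 1/(-805/268 + 12) = 1/(2411/268) = 268/2411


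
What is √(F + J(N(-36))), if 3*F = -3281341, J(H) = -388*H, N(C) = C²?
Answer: I*√14369655/3 ≈ 1263.6*I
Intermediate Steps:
F = -3281341/3 (F = (⅓)*(-3281341) = -3281341/3 ≈ -1.0938e+6)
√(F + J(N(-36))) = √(-3281341/3 - 388*(-36)²) = √(-3281341/3 - 388*1296) = √(-3281341/3 - 502848) = √(-4789885/3) = I*√14369655/3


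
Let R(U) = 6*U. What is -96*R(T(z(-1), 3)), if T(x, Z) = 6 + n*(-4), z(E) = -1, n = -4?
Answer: -12672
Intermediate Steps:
T(x, Z) = 22 (T(x, Z) = 6 - 4*(-4) = 6 + 16 = 22)
-96*R(T(z(-1), 3)) = -576*22 = -96*132 = -12672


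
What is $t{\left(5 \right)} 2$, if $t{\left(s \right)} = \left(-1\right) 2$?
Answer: $-4$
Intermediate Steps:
$t{\left(s \right)} = -2$
$t{\left(5 \right)} 2 = \left(-2\right) 2 = -4$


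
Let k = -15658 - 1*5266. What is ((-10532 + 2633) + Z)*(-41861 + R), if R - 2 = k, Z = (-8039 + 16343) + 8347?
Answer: -549476816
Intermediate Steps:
k = -20924 (k = -15658 - 5266 = -20924)
Z = 16651 (Z = 8304 + 8347 = 16651)
R = -20922 (R = 2 - 20924 = -20922)
((-10532 + 2633) + Z)*(-41861 + R) = ((-10532 + 2633) + 16651)*(-41861 - 20922) = (-7899 + 16651)*(-62783) = 8752*(-62783) = -549476816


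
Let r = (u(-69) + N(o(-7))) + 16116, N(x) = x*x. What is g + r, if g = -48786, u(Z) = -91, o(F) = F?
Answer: -32712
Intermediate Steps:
N(x) = x²
r = 16074 (r = (-91 + (-7)²) + 16116 = (-91 + 49) + 16116 = -42 + 16116 = 16074)
g + r = -48786 + 16074 = -32712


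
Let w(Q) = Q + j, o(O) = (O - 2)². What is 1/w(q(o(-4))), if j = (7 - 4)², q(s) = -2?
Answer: ⅐ ≈ 0.14286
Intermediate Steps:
o(O) = (-2 + O)²
j = 9 (j = 3² = 9)
w(Q) = 9 + Q (w(Q) = Q + 9 = 9 + Q)
1/w(q(o(-4))) = 1/(9 - 2) = 1/7 = ⅐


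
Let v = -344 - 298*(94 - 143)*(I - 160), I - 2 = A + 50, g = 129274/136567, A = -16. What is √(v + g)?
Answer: 13*I*√199857816696170/136567 ≈ 1345.7*I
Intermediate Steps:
g = 129274/136567 (g = 129274*(1/136567) = 129274/136567 ≈ 0.94660)
I = 36 (I = 2 + (-16 + 50) = 2 + 34 = 36)
v = -1810992 (v = -344 - 298*(94 - 143)*(36 - 160) = -344 - (-14602)*(-124) = -344 - 298*6076 = -344 - 1810648 = -1810992)
√(v + g) = √(-1810992 + 129274/136567) = √(-247321615190/136567) = 13*I*√199857816696170/136567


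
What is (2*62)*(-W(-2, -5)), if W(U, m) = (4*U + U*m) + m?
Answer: 372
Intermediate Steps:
W(U, m) = m + 4*U + U*m
(2*62)*(-W(-2, -5)) = (2*62)*(-(-5 + 4*(-2) - 2*(-5))) = 124*(-(-5 - 8 + 10)) = 124*(-1*(-3)) = 124*3 = 372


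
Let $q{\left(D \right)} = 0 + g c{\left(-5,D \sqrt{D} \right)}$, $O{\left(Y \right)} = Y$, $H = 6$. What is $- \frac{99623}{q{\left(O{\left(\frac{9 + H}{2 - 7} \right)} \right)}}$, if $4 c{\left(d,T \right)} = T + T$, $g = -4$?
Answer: $\frac{99623 i \sqrt{3}}{18} \approx 9586.2 i$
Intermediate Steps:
$c{\left(d,T \right)} = \frac{T}{2}$ ($c{\left(d,T \right)} = \frac{T + T}{4} = \frac{2 T}{4} = \frac{T}{2}$)
$q{\left(D \right)} = - 2 D^{\frac{3}{2}}$ ($q{\left(D \right)} = 0 - 4 \frac{D \sqrt{D}}{2} = 0 - 4 \frac{D^{\frac{3}{2}}}{2} = 0 - 2 D^{\frac{3}{2}} = - 2 D^{\frac{3}{2}}$)
$- \frac{99623}{q{\left(O{\left(\frac{9 + H}{2 - 7} \right)} \right)}} = - \frac{99623}{\left(-2\right) \left(\frac{9 + 6}{2 - 7}\right)^{\frac{3}{2}}} = - \frac{99623}{\left(-2\right) \left(\frac{15}{-5}\right)^{\frac{3}{2}}} = - \frac{99623}{\left(-2\right) \left(15 \left(- \frac{1}{5}\right)\right)^{\frac{3}{2}}} = - \frac{99623}{\left(-2\right) \left(-3\right)^{\frac{3}{2}}} = - \frac{99623}{\left(-2\right) \left(- 3 i \sqrt{3}\right)} = - \frac{99623}{6 i \sqrt{3}} = - 99623 \left(- \frac{i \sqrt{3}}{18}\right) = \frac{99623 i \sqrt{3}}{18}$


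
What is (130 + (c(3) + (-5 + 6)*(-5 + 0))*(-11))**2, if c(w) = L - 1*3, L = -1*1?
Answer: 52441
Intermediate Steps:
L = -1
c(w) = -4 (c(w) = -1 - 1*3 = -1 - 3 = -4)
(130 + (c(3) + (-5 + 6)*(-5 + 0))*(-11))**2 = (130 + (-4 + (-5 + 6)*(-5 + 0))*(-11))**2 = (130 + (-4 + 1*(-5))*(-11))**2 = (130 + (-4 - 5)*(-11))**2 = (130 - 9*(-11))**2 = (130 + 99)**2 = 229**2 = 52441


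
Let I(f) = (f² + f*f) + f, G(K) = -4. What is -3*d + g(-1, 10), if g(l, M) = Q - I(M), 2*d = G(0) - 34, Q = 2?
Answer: -151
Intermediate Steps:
I(f) = f + 2*f² (I(f) = (f² + f²) + f = 2*f² + f = f + 2*f²)
d = -19 (d = (-4 - 34)/2 = (½)*(-38) = -19)
g(l, M) = 2 - M*(1 + 2*M)
-3*d + g(-1, 10) = -3*(-19) + (2 - 1*10*(1 + 2*10)) = 57 + (2 - 1*10*(1 + 20)) = 57 + (2 - 1*10*21) = 57 + (2 - 210) = 57 - 208 = -151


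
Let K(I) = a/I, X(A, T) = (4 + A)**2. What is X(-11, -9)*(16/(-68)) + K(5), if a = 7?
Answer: -861/85 ≈ -10.129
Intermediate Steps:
K(I) = 7/I
X(-11, -9)*(16/(-68)) + K(5) = (4 - 11)**2*(16/(-68)) + 7/5 = (-7)**2*(16*(-1/68)) + 7*(1/5) = 49*(-4/17) + 7/5 = -196/17 + 7/5 = -861/85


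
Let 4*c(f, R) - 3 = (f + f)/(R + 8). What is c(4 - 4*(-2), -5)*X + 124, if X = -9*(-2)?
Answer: 347/2 ≈ 173.50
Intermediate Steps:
X = 18
c(f, R) = 3/4 + f/(2*(8 + R)) (c(f, R) = 3/4 + ((f + f)/(R + 8))/4 = 3/4 + ((2*f)/(8 + R))/4 = 3/4 + (2*f/(8 + R))/4 = 3/4 + f/(2*(8 + R)))
c(4 - 4*(-2), -5)*X + 124 = ((24 + 2*(4 - 4*(-2)) + 3*(-5))/(4*(8 - 5)))*18 + 124 = ((1/4)*(24 + 2*(4 + 8) - 15)/3)*18 + 124 = ((1/4)*(1/3)*(24 + 2*12 - 15))*18 + 124 = ((1/4)*(1/3)*(24 + 24 - 15))*18 + 124 = ((1/4)*(1/3)*33)*18 + 124 = (11/4)*18 + 124 = 99/2 + 124 = 347/2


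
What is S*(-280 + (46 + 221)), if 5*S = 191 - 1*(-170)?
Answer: -4693/5 ≈ -938.60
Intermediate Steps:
S = 361/5 (S = (191 - 1*(-170))/5 = (191 + 170)/5 = (1/5)*361 = 361/5 ≈ 72.200)
S*(-280 + (46 + 221)) = 361*(-280 + (46 + 221))/5 = 361*(-280 + 267)/5 = (361/5)*(-13) = -4693/5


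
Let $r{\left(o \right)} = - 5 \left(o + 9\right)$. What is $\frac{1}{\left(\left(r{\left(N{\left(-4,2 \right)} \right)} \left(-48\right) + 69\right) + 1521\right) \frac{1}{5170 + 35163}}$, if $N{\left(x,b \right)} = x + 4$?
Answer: $\frac{40333}{3750} \approx 10.755$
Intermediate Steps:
$N{\left(x,b \right)} = 4 + x$
$r{\left(o \right)} = -45 - 5 o$ ($r{\left(o \right)} = - 5 \left(9 + o\right) = -45 - 5 o$)
$\frac{1}{\left(\left(r{\left(N{\left(-4,2 \right)} \right)} \left(-48\right) + 69\right) + 1521\right) \frac{1}{5170 + 35163}} = \frac{1}{\left(\left(\left(-45 - 5 \left(4 - 4\right)\right) \left(-48\right) + 69\right) + 1521\right) \frac{1}{5170 + 35163}} = \frac{1}{\left(\left(\left(-45 - 0\right) \left(-48\right) + 69\right) + 1521\right) \frac{1}{40333}} = \frac{1}{\left(\left(\left(-45 + 0\right) \left(-48\right) + 69\right) + 1521\right) \frac{1}{40333}} = \frac{1}{\left(\left(\left(-45\right) \left(-48\right) + 69\right) + 1521\right) \frac{1}{40333}} = \frac{1}{\left(\left(2160 + 69\right) + 1521\right) \frac{1}{40333}} = \frac{1}{\left(2229 + 1521\right) \frac{1}{40333}} = \frac{1}{3750 \cdot \frac{1}{40333}} = \frac{1}{\frac{3750}{40333}} = \frac{40333}{3750}$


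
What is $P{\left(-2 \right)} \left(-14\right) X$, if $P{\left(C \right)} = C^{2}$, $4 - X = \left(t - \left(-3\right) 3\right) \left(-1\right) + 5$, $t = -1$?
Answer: $-392$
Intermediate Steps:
$X = 7$ ($X = 4 - \left(\left(-1 - \left(-3\right) 3\right) \left(-1\right) + 5\right) = 4 - \left(\left(-1 - -9\right) \left(-1\right) + 5\right) = 4 - \left(\left(-1 + 9\right) \left(-1\right) + 5\right) = 4 - \left(8 \left(-1\right) + 5\right) = 4 - \left(-8 + 5\right) = 4 - -3 = 4 + 3 = 7$)
$P{\left(-2 \right)} \left(-14\right) X = \left(-2\right)^{2} \left(-14\right) 7 = 4 \left(-14\right) 7 = \left(-56\right) 7 = -392$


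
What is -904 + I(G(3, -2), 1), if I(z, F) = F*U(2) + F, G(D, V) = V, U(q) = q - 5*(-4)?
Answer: -881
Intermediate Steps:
U(q) = 20 + q (U(q) = q + 20 = 20 + q)
I(z, F) = 23*F (I(z, F) = F*(20 + 2) + F = F*22 + F = 22*F + F = 23*F)
-904 + I(G(3, -2), 1) = -904 + 23*1 = -904 + 23 = -881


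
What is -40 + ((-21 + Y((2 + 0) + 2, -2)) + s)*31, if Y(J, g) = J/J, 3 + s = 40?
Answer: 487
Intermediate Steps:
s = 37 (s = -3 + 40 = 37)
Y(J, g) = 1
-40 + ((-21 + Y((2 + 0) + 2, -2)) + s)*31 = -40 + ((-21 + 1) + 37)*31 = -40 + (-20 + 37)*31 = -40 + 17*31 = -40 + 527 = 487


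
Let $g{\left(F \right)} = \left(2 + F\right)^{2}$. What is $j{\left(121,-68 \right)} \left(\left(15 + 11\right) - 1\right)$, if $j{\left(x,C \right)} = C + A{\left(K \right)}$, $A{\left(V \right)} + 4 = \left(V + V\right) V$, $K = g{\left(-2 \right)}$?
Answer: $-1800$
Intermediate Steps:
$K = 0$ ($K = \left(2 - 2\right)^{2} = 0^{2} = 0$)
$A{\left(V \right)} = -4 + 2 V^{2}$ ($A{\left(V \right)} = -4 + \left(V + V\right) V = -4 + 2 V V = -4 + 2 V^{2}$)
$j{\left(x,C \right)} = -4 + C$ ($j{\left(x,C \right)} = C - \left(4 - 2 \cdot 0^{2}\right) = C + \left(-4 + 2 \cdot 0\right) = C + \left(-4 + 0\right) = C - 4 = -4 + C$)
$j{\left(121,-68 \right)} \left(\left(15 + 11\right) - 1\right) = \left(-4 - 68\right) \left(\left(15 + 11\right) - 1\right) = - 72 \left(26 - 1\right) = \left(-72\right) 25 = -1800$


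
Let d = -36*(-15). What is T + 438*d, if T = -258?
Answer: 236262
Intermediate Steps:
d = 540
T + 438*d = -258 + 438*540 = -258 + 236520 = 236262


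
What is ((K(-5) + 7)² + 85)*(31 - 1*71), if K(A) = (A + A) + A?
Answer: -5960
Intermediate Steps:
K(A) = 3*A (K(A) = 2*A + A = 3*A)
((K(-5) + 7)² + 85)*(31 - 1*71) = ((3*(-5) + 7)² + 85)*(31 - 1*71) = ((-15 + 7)² + 85)*(31 - 71) = ((-8)² + 85)*(-40) = (64 + 85)*(-40) = 149*(-40) = -5960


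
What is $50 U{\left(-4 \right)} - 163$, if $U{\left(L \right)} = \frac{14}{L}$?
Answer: $-338$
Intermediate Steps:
$50 U{\left(-4 \right)} - 163 = 50 \frac{14}{-4} - 163 = 50 \cdot 14 \left(- \frac{1}{4}\right) - 163 = 50 \left(- \frac{7}{2}\right) - 163 = -175 - 163 = -338$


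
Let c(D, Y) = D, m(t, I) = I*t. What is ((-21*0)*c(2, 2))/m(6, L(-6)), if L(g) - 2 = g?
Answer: 0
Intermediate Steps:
L(g) = 2 + g
((-21*0)*c(2, 2))/m(6, L(-6)) = (-21*0*2)/(((2 - 6)*6)) = (0*2)/((-4*6)) = 0/(-24) = 0*(-1/24) = 0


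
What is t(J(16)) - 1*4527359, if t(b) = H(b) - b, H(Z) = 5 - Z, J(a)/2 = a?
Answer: -4527418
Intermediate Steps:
J(a) = 2*a
t(b) = 5 - 2*b (t(b) = (5 - b) - b = 5 - 2*b)
t(J(16)) - 1*4527359 = (5 - 4*16) - 1*4527359 = (5 - 2*32) - 4527359 = (5 - 64) - 4527359 = -59 - 4527359 = -4527418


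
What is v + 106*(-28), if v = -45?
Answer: -3013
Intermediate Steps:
v + 106*(-28) = -45 + 106*(-28) = -45 - 2968 = -3013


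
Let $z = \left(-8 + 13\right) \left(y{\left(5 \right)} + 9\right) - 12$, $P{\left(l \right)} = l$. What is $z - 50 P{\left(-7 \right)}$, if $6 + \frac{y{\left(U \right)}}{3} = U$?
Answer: $368$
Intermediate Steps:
$y{\left(U \right)} = -18 + 3 U$
$z = 18$ ($z = \left(-8 + 13\right) \left(\left(-18 + 3 \cdot 5\right) + 9\right) - 12 = 5 \left(\left(-18 + 15\right) + 9\right) - 12 = 5 \left(-3 + 9\right) - 12 = 5 \cdot 6 - 12 = 30 - 12 = 18$)
$z - 50 P{\left(-7 \right)} = 18 - -350 = 18 + 350 = 368$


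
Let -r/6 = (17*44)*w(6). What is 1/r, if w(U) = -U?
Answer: 1/26928 ≈ 3.7136e-5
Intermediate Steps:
r = 26928 (r = -6*17*44*(-1*6) = -4488*(-6) = -6*(-4488) = 26928)
1/r = 1/26928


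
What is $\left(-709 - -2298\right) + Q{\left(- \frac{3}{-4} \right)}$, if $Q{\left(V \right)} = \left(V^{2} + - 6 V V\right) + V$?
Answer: $\frac{25391}{16} \approx 1586.9$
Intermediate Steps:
$Q{\left(V \right)} = V - 5 V^{2}$ ($Q{\left(V \right)} = \left(V^{2} - 6 V^{2}\right) + V = - 5 V^{2} + V = V - 5 V^{2}$)
$\left(-709 - -2298\right) + Q{\left(- \frac{3}{-4} \right)} = \left(-709 - -2298\right) + - \frac{3}{-4} \left(1 - 5 \left(- \frac{3}{-4}\right)\right) = \left(-709 + 2298\right) + \left(-3\right) \left(- \frac{1}{4}\right) \left(1 - 5 \left(\left(-3\right) \left(- \frac{1}{4}\right)\right)\right) = 1589 + \frac{3 \left(1 - \frac{15}{4}\right)}{4} = 1589 + \frac{3}{4} \left(- \frac{11}{4}\right) = 1589 - \frac{33}{16} = \frac{25391}{16}$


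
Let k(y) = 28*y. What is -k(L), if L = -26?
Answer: 728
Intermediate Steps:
-k(L) = -28*(-26) = -1*(-728) = 728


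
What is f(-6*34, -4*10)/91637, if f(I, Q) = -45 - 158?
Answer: -29/13091 ≈ -0.0022153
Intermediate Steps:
f(I, Q) = -203
f(-6*34, -4*10)/91637 = -203/91637 = -203*1/91637 = -29/13091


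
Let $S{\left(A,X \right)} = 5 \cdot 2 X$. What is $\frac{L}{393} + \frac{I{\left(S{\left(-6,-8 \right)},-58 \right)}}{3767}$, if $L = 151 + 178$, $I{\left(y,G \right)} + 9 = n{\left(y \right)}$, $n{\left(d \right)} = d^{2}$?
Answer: $\frac{3751006}{1480431} \approx 2.5337$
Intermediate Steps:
$S{\left(A,X \right)} = 10 X$
$I{\left(y,G \right)} = -9 + y^{2}$
$L = 329$
$\frac{L}{393} + \frac{I{\left(S{\left(-6,-8 \right)},-58 \right)}}{3767} = \frac{329}{393} + \frac{-9 + \left(10 \left(-8\right)\right)^{2}}{3767} = 329 \cdot \frac{1}{393} + \left(-9 + \left(-80\right)^{2}\right) \frac{1}{3767} = \frac{329}{393} + \left(-9 + 6400\right) \frac{1}{3767} = \frac{329}{393} + 6391 \cdot \frac{1}{3767} = \frac{329}{393} + \frac{6391}{3767} = \frac{3751006}{1480431}$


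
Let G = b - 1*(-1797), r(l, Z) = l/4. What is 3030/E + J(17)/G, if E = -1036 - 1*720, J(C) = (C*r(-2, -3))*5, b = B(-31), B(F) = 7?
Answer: -2770375/1583912 ≈ -1.7491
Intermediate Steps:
b = 7
r(l, Z) = l/4 (r(l, Z) = l*(¼) = l/4)
J(C) = -5*C/2 (J(C) = (C*((¼)*(-2)))*5 = (C*(-½))*5 = -C/2*5 = -5*C/2)
G = 1804 (G = 7 - 1*(-1797) = 7 + 1797 = 1804)
E = -1756 (E = -1036 - 720 = -1756)
3030/E + J(17)/G = 3030/(-1756) - 5/2*17/1804 = 3030*(-1/1756) - 85/2*1/1804 = -1515/878 - 85/3608 = -2770375/1583912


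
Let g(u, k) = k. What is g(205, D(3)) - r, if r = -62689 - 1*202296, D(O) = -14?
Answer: 264971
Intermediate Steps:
r = -264985 (r = -62689 - 202296 = -264985)
g(205, D(3)) - r = -14 - 1*(-264985) = -14 + 264985 = 264971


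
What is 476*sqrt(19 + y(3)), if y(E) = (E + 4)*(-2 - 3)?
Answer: 1904*I ≈ 1904.0*I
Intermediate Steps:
y(E) = -20 - 5*E (y(E) = (4 + E)*(-5) = -20 - 5*E)
476*sqrt(19 + y(3)) = 476*sqrt(19 + (-20 - 5*3)) = 476*sqrt(19 + (-20 - 15)) = 476*sqrt(19 - 35) = 476*sqrt(-16) = 476*(4*I) = 1904*I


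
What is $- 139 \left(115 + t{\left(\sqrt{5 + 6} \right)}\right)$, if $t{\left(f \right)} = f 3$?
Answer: $-15985 - 417 \sqrt{11} \approx -17368.0$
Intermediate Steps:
$t{\left(f \right)} = 3 f$
$- 139 \left(115 + t{\left(\sqrt{5 + 6} \right)}\right) = - 139 \left(115 + 3 \sqrt{5 + 6}\right) = - 139 \left(115 + 3 \sqrt{11}\right) = -15985 - 417 \sqrt{11}$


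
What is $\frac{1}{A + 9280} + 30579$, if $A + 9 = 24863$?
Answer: $\frac{1043783587}{34134} \approx 30579.0$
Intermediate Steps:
$A = 24854$ ($A = -9 + 24863 = 24854$)
$\frac{1}{A + 9280} + 30579 = \frac{1}{24854 + 9280} + 30579 = \frac{1}{34134} + 30579 = \frac{1043783587}{34134}$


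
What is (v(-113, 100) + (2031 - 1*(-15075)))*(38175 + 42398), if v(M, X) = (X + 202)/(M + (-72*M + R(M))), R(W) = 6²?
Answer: 11107596859588/8059 ≈ 1.3783e+9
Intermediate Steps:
R(W) = 36
v(M, X) = (202 + X)/(36 - 71*M) (v(M, X) = (X + 202)/(M + (-72*M + 36)) = (202 + X)/(M + (36 - 72*M)) = (202 + X)/(36 - 71*M))
(v(-113, 100) + (2031 - 1*(-15075)))*(38175 + 42398) = ((-202 - 1*100)/(-36 + 71*(-113)) + (2031 - 1*(-15075)))*(38175 + 42398) = ((-202 - 100)/(-36 - 8023) + (2031 + 15075))*80573 = (-302/(-8059) + 17106)*80573 = (-1/8059*(-302) + 17106)*80573 = (302/8059 + 17106)*80573 = (137857556/8059)*80573 = 11107596859588/8059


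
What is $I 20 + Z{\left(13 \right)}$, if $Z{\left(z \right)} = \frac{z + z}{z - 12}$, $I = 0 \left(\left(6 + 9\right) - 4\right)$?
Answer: $26$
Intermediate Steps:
$I = 0$ ($I = 0 \left(15 - 4\right) = 0 \cdot 11 = 0$)
$Z{\left(z \right)} = \frac{2 z}{-12 + z}$
$I 20 + Z{\left(13 \right)} = 0 \cdot 20 + 2 \cdot 13 \frac{1}{-12 + 13} = 0 + 2 \cdot 13 \cdot 1^{-1} = 0 + 2 \cdot 13 \cdot 1 = 0 + 26 = 26$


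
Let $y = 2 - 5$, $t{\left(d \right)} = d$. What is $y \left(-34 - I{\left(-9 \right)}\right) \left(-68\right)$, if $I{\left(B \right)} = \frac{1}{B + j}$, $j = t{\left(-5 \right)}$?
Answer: $- \frac{48450}{7} \approx -6921.4$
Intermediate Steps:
$j = -5$
$I{\left(B \right)} = \frac{1}{-5 + B}$ ($I{\left(B \right)} = \frac{1}{B - 5} = \frac{1}{-5 + B}$)
$y = -3$ ($y = 2 - 5 = -3$)
$y \left(-34 - I{\left(-9 \right)}\right) \left(-68\right) = - 3 \left(-34 - \frac{1}{-5 - 9}\right) \left(-68\right) = - 3 \left(-34 - \frac{1}{-14}\right) \left(-68\right) = - 3 \left(-34 - - \frac{1}{14}\right) \left(-68\right) = - 3 \left(-34 + \frac{1}{14}\right) \left(-68\right) = \left(-3\right) \left(- \frac{475}{14}\right) \left(-68\right) = \frac{1425}{14} \left(-68\right) = - \frac{48450}{7}$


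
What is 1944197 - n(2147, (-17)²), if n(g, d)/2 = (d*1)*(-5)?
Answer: 1947087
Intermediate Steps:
n(g, d) = -10*d (n(g, d) = 2*((d*1)*(-5)) = 2*(d*(-5)) = 2*(-5*d) = -10*d)
1944197 - n(2147, (-17)²) = 1944197 - (-10)*(-17)² = 1944197 - (-10)*289 = 1944197 - 1*(-2890) = 1944197 + 2890 = 1947087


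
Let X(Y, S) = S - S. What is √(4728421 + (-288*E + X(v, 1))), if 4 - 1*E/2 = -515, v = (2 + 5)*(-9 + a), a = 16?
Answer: √4429477 ≈ 2104.6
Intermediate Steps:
v = 49 (v = (2 + 5)*(-9 + 16) = 7*7 = 49)
E = 1038 (E = 8 - 2*(-515) = 8 + 1030 = 1038)
X(Y, S) = 0
√(4728421 + (-288*E + X(v, 1))) = √(4728421 + (-288*1038 + 0)) = √(4728421 + (-298944 + 0)) = √(4728421 - 298944) = √4429477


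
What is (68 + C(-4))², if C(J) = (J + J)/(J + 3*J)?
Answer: 18769/4 ≈ 4692.3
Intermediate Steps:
C(J) = ½ (C(J) = (2*J)/((4*J)) = (2*J)*(1/(4*J)) = ½)
(68 + C(-4))² = (68 + ½)² = (137/2)² = 18769/4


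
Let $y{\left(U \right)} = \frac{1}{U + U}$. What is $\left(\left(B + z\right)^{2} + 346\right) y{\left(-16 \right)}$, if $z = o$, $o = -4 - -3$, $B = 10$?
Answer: $- \frac{427}{32} \approx -13.344$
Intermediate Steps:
$o = -1$ ($o = -4 + 3 = -1$)
$z = -1$
$y{\left(U \right)} = \frac{1}{2 U}$
$\left(\left(B + z\right)^{2} + 346\right) y{\left(-16 \right)} = \left(\left(10 - 1\right)^{2} + 346\right) \frac{1}{2 \left(-16\right)} = \left(9^{2} + 346\right) \frac{1}{2} \left(- \frac{1}{16}\right) = \left(81 + 346\right) \left(- \frac{1}{32}\right) = 427 \left(- \frac{1}{32}\right) = - \frac{427}{32}$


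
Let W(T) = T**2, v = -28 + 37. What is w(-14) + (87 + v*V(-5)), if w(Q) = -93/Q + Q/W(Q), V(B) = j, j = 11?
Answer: 1348/7 ≈ 192.57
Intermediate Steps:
v = 9
V(B) = 11
w(Q) = -92/Q (w(Q) = -93/Q + Q/(Q**2) = -93/Q + Q/Q**2 = -93/Q + 1/Q = -92/Q)
w(-14) + (87 + v*V(-5)) = -92/(-14) + (87 + 9*11) = -92*(-1/14) + (87 + 99) = 46/7 + 186 = 1348/7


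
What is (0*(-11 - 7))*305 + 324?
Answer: 324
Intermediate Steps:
(0*(-11 - 7))*305 + 324 = (0*(-18))*305 + 324 = 0*305 + 324 = 0 + 324 = 324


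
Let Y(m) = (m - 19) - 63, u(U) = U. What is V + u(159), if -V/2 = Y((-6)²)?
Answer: 251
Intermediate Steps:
Y(m) = -82 + m (Y(m) = (-19 + m) - 63 = -82 + m)
V = 92 (V = -2*(-82 + (-6)²) = -2*(-82 + 36) = -2*(-46) = 92)
V + u(159) = 92 + 159 = 251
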